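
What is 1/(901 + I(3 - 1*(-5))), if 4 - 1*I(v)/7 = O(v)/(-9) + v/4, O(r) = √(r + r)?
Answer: 9/8263 ≈ 0.0010892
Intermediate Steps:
O(r) = √2*√r (O(r) = √(2*r) = √2*√r)
I(v) = 28 - 7*v/4 + 7*√2*√v/9 (I(v) = 28 - 7*((√2*√v)/(-9) + v/4) = 28 - 7*((√2*√v)*(-⅑) + v*(¼)) = 28 - 7*(-√2*√v/9 + v/4) = 28 - 7*(v/4 - √2*√v/9) = 28 + (-7*v/4 + 7*√2*√v/9) = 28 - 7*v/4 + 7*√2*√v/9)
1/(901 + I(3 - 1*(-5))) = 1/(901 + (28 - 7*(3 - 1*(-5))/4 + 7*√2*√(3 - 1*(-5))/9)) = 1/(901 + (28 - 7*(3 + 5)/4 + 7*√2*√(3 + 5)/9)) = 1/(901 + (28 - 7/4*8 + 7*√2*√8/9)) = 1/(901 + (28 - 14 + 7*√2*(2*√2)/9)) = 1/(901 + (28 - 14 + 28/9)) = 1/(901 + 154/9) = 1/(8263/9) = 9/8263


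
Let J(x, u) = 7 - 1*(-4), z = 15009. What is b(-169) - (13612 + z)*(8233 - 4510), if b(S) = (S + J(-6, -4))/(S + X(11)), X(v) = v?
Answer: -106555982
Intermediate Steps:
J(x, u) = 11 (J(x, u) = 7 + 4 = 11)
b(S) = 1 (b(S) = (S + 11)/(S + 11) = (11 + S)/(11 + S) = 1)
b(-169) - (13612 + z)*(8233 - 4510) = 1 - (13612 + 15009)*(8233 - 4510) = 1 - 28621*3723 = 1 - 1*106555983 = 1 - 106555983 = -106555982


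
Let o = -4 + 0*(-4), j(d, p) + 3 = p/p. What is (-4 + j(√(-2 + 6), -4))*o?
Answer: 24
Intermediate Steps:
j(d, p) = -2 (j(d, p) = -3 + p/p = -3 + 1 = -2)
o = -4 (o = -4 + 0 = -4)
(-4 + j(√(-2 + 6), -4))*o = (-4 - 2)*(-4) = -6*(-4) = 24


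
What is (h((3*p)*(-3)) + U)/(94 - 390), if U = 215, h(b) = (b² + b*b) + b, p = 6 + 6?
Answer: -23435/296 ≈ -79.172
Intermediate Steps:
p = 12
h(b) = b + 2*b² (h(b) = (b² + b²) + b = 2*b² + b = b + 2*b²)
(h((3*p)*(-3)) + U)/(94 - 390) = (((3*12)*(-3))*(1 + 2*((3*12)*(-3))) + 215)/(94 - 390) = ((36*(-3))*(1 + 2*(36*(-3))) + 215)/(-296) = (-108*(1 + 2*(-108)) + 215)*(-1/296) = (-108*(1 - 216) + 215)*(-1/296) = (-108*(-215) + 215)*(-1/296) = (23220 + 215)*(-1/296) = 23435*(-1/296) = -23435/296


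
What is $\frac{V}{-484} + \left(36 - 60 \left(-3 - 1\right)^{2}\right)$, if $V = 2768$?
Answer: $- \frac{112496}{121} \approx -929.72$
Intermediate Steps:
$\frac{V}{-484} + \left(36 - 60 \left(-3 - 1\right)^{2}\right) = \frac{2768}{-484} + \left(36 - 60 \left(-3 - 1\right)^{2}\right) = 2768 \left(- \frac{1}{484}\right) + \left(36 - 60 \left(-4\right)^{2}\right) = - \frac{692}{121} + \left(36 - 960\right) = - \frac{692}{121} - 924 = - \frac{112496}{121}$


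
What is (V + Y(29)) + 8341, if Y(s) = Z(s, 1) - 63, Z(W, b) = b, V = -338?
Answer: 7941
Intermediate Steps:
Y(s) = -62 (Y(s) = 1 - 63 = -62)
(V + Y(29)) + 8341 = (-338 - 62) + 8341 = -400 + 8341 = 7941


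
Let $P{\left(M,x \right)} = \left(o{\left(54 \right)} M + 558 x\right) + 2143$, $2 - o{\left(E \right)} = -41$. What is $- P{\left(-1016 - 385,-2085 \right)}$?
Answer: $1221530$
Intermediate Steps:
$o{\left(E \right)} = 43$ ($o{\left(E \right)} = 2 - -41 = 2 + 41 = 43$)
$P{\left(M,x \right)} = 2143 + 43 M + 558 x$ ($P{\left(M,x \right)} = \left(43 M + 558 x\right) + 2143 = 2143 + 43 M + 558 x$)
$- P{\left(-1016 - 385,-2085 \right)} = - (2143 + 43 \left(-1016 - 385\right) + 558 \left(-2085\right)) = - (2143 + 43 \left(-1401\right) - 1163430) = - (2143 - 60243 - 1163430) = \left(-1\right) \left(-1221530\right) = 1221530$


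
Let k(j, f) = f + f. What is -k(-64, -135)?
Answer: 270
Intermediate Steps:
k(j, f) = 2*f
-k(-64, -135) = -2*(-135) = -1*(-270) = 270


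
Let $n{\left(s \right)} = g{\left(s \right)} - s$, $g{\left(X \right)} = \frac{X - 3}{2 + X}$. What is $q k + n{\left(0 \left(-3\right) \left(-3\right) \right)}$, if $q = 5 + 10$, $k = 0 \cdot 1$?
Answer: $- \frac{3}{2} \approx -1.5$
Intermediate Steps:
$g{\left(X \right)} = \frac{-3 + X}{2 + X}$
$k = 0$
$n{\left(s \right)} = - s + \frac{-3 + s}{2 + s}$ ($n{\left(s \right)} = \frac{-3 + s}{2 + s} - s = - s + \frac{-3 + s}{2 + s}$)
$q = 15$
$q k + n{\left(0 \left(-3\right) \left(-3\right) \right)} = 15 \cdot 0 + \frac{-3 + 0 \left(-3\right) \left(-3\right) - 0 \left(-3\right) \left(-3\right) \left(2 + 0 \left(-3\right) \left(-3\right)\right)}{2 + 0 \left(-3\right) \left(-3\right)} = 0 + \frac{-3 + 0 \left(-3\right) - 0 \left(-3\right) \left(2 + 0 \left(-3\right)\right)}{2 + 0 \left(-3\right)} = 0 + \frac{-3 + 0 - 0 \left(2 + 0\right)}{2 + 0} = 0 + \frac{-3 + 0 - 0 \cdot 2}{2} = 0 + \frac{-3 + 0 + 0}{2} = 0 + \frac{1}{2} \left(-3\right) = 0 - \frac{3}{2} = - \frac{3}{2}$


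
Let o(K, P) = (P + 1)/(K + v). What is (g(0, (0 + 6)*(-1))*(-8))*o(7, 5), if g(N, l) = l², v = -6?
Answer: -1728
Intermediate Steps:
o(K, P) = (1 + P)/(-6 + K) (o(K, P) = (P + 1)/(K - 6) = (1 + P)/(-6 + K))
(g(0, (0 + 6)*(-1))*(-8))*o(7, 5) = (((0 + 6)*(-1))²*(-8))*((1 + 5)/(-6 + 7)) = ((6*(-1))²*(-8))*(6/1) = ((-6)²*(-8))*(1*6) = (36*(-8))*6 = -288*6 = -1728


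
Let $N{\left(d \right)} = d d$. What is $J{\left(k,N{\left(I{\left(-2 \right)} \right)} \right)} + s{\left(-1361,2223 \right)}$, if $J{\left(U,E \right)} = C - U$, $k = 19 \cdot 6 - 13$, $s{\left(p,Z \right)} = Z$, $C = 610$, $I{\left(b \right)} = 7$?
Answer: $2732$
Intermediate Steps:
$N{\left(d \right)} = d^{2}$
$k = 101$ ($k = 114 - 13 = 101$)
$J{\left(U,E \right)} = 610 - U$
$J{\left(k,N{\left(I{\left(-2 \right)} \right)} \right)} + s{\left(-1361,2223 \right)} = \left(610 - 101\right) + 2223 = 509 + 2223 = 2732$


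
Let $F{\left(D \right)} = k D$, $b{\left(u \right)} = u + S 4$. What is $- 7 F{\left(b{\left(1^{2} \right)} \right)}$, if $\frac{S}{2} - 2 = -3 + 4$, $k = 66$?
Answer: $-11550$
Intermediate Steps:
$S = 6$ ($S = 4 + 2 \left(-3 + 4\right) = 4 + 2 \cdot 1 = 4 + 2 = 6$)
$b{\left(u \right)} = 24 + u$ ($b{\left(u \right)} = u + 6 \cdot 4 = u + 24 = 24 + u$)
$F{\left(D \right)} = 66 D$
$- 7 F{\left(b{\left(1^{2} \right)} \right)} = - 7 \cdot 66 \left(24 + 1^{2}\right) = - 7 \cdot 66 \left(24 + 1\right) = - 7 \cdot 66 \cdot 25 = \left(-7\right) 1650 = -11550$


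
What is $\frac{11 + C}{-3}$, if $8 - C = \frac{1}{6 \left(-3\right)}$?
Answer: $- \frac{343}{54} \approx -6.3519$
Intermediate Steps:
$C = \frac{145}{18}$ ($C = 8 - \frac{1}{6 \left(-3\right)} = 8 - \frac{1}{-18} = 8 - - \frac{1}{18} = 8 + \frac{1}{18} = \frac{145}{18} \approx 8.0556$)
$\frac{11 + C}{-3} = \frac{11 + \frac{145}{18}}{-3} = \frac{343}{18} \left(- \frac{1}{3}\right) = - \frac{343}{54}$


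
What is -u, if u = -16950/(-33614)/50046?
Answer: -2825/280374374 ≈ -1.0076e-5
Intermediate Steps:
u = 2825/280374374 (u = -16950*(-1/33614)*(1/50046) = (8475/16807)*(1/50046) = 2825/280374374 ≈ 1.0076e-5)
-u = -1*2825/280374374 = -2825/280374374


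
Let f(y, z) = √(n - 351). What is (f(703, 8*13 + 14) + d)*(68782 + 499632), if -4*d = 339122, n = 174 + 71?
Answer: -48190423127 + 568414*I*√106 ≈ -4.819e+10 + 5.8522e+6*I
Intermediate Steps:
n = 245
d = -169561/2 (d = -¼*339122 = -169561/2 ≈ -84781.)
f(y, z) = I*√106 (f(y, z) = √(245 - 351) = √(-106) = I*√106)
(f(703, 8*13 + 14) + d)*(68782 + 499632) = (I*√106 - 169561/2)*(68782 + 499632) = (-169561/2 + I*√106)*568414 = -48190423127 + 568414*I*√106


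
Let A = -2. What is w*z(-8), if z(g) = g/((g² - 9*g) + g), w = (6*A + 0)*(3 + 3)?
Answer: 9/2 ≈ 4.5000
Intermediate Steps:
w = -72 (w = (6*(-2) + 0)*(3 + 3) = (-12 + 0)*6 = -12*6 = -72)
z(g) = g/(g² - 8*g)
w*z(-8) = -72/(-8 - 8) = -72/(-16) = -72*(-1/16) = 9/2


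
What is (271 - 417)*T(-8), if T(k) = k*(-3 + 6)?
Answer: 3504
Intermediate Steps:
T(k) = 3*k (T(k) = k*3 = 3*k)
(271 - 417)*T(-8) = (271 - 417)*(3*(-8)) = -146*(-24) = 3504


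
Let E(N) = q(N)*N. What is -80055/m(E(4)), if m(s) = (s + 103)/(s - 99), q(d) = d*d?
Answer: 2801925/167 ≈ 16778.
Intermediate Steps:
q(d) = d**2
E(N) = N**3 (E(N) = N**2*N = N**3)
m(s) = (103 + s)/(-99 + s)
-80055/m(E(4)) = -80055*(-99 + 4**3)/(103 + 4**3) = -80055*(-99 + 64)/(103 + 64) = -80055/(167/(-35)) = -80055/((-1/35*167)) = -80055/(-167/35) = -80055*(-35/167) = 2801925/167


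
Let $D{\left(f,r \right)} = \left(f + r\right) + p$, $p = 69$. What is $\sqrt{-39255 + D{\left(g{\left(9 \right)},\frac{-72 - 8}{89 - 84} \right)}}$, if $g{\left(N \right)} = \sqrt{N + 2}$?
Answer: $\sqrt{-39202 + \sqrt{11}} \approx 197.99 i$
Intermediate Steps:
$g{\left(N \right)} = \sqrt{2 + N}$
$D{\left(f,r \right)} = 69 + f + r$ ($D{\left(f,r \right)} = \left(f + r\right) + 69 = 69 + f + r$)
$\sqrt{-39255 + D{\left(g{\left(9 \right)},\frac{-72 - 8}{89 - 84} \right)}} = \sqrt{-39255 + \left(69 + \sqrt{2 + 9} + \frac{-72 - 8}{89 - 84}\right)} = \sqrt{-39255 + \left(69 + \sqrt{11} - \frac{80}{5}\right)} = \sqrt{-39255 + \left(69 + \sqrt{11} - 16\right)} = \sqrt{-39255 + \left(53 + \sqrt{11}\right)} = \sqrt{-39202 + \sqrt{11}}$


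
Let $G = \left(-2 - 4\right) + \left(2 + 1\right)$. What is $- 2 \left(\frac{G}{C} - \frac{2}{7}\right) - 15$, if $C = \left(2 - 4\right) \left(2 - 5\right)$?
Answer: $- \frac{94}{7} \approx -13.429$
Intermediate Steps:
$C = 6$ ($C = \left(-2\right) \left(-3\right) = 6$)
$G = -3$ ($G = -6 + 3 = -3$)
$- 2 \left(\frac{G}{C} - \frac{2}{7}\right) - 15 = - 2 \left(- \frac{3}{6} - \frac{2}{7}\right) - 15 = - 2 \left(\left(-3\right) \frac{1}{6} - \frac{2}{7}\right) - 15 = - 2 \left(- \frac{1}{2} - \frac{2}{7}\right) - 15 = \left(-2\right) \left(- \frac{11}{14}\right) - 15 = \frac{11}{7} - 15 = - \frac{94}{7}$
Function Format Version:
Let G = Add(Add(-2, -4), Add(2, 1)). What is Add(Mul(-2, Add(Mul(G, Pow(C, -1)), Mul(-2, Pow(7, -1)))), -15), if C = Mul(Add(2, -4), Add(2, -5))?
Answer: Rational(-94, 7) ≈ -13.429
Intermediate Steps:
C = 6 (C = Mul(-2, -3) = 6)
G = -3 (G = Add(-6, 3) = -3)
Add(Mul(-2, Add(Mul(G, Pow(C, -1)), Mul(-2, Pow(7, -1)))), -15) = Add(Mul(-2, Add(Mul(-3, Pow(6, -1)), Mul(-2, Pow(7, -1)))), -15) = Add(Mul(-2, Add(Mul(-3, Rational(1, 6)), Mul(-2, Rational(1, 7)))), -15) = Add(Mul(-2, Add(Rational(-1, 2), Rational(-2, 7))), -15) = Add(Mul(-2, Rational(-11, 14)), -15) = Add(Rational(11, 7), -15) = Rational(-94, 7)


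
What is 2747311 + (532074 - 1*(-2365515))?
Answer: 5644900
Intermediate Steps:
2747311 + (532074 - 1*(-2365515)) = 2747311 + (532074 + 2365515) = 2747311 + 2897589 = 5644900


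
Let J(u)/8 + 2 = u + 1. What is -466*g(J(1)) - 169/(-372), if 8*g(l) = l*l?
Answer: 169/372 ≈ 0.45430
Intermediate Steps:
J(u) = -8 + 8*u (J(u) = -16 + 8*(u + 1) = -16 + 8*(1 + u) = -16 + (8 + 8*u) = -8 + 8*u)
g(l) = l²/8 (g(l) = (l*l)/8 = l²/8)
-466*g(J(1)) - 169/(-372) = -233*(-8 + 8*1)²/4 - 169/(-372) = -233*(-8 + 8)²/4 - 169*(-1/372) = -233*0²/4 + 169/372 = -233*0/4 + 169/372 = -466*0 + 169/372 = 0 + 169/372 = 169/372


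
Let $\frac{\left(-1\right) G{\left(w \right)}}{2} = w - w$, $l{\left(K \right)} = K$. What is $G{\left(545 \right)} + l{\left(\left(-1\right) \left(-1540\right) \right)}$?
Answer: $1540$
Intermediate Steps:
$G{\left(w \right)} = 0$ ($G{\left(w \right)} = - 2 \left(w - w\right) = \left(-2\right) 0 = 0$)
$G{\left(545 \right)} + l{\left(\left(-1\right) \left(-1540\right) \right)} = 0 - -1540 = 0 + 1540 = 1540$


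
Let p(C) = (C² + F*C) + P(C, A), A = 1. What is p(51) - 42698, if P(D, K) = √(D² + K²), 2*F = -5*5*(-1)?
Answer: -78919/2 + √2602 ≈ -39409.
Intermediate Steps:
F = 25/2 (F = (-5*5*(-1))/2 = (-25*(-1))/2 = (½)*25 = 25/2 ≈ 12.500)
p(C) = C² + √(1 + C²) + 25*C/2 (p(C) = (C² + 25*C/2) + √(C² + 1²) = (C² + 25*C/2) + √(C² + 1) = (C² + 25*C/2) + √(1 + C²) = C² + √(1 + C²) + 25*C/2)
p(51) - 42698 = (51² + √(1 + 51²) + (25/2)*51) - 42698 = (2601 + √(1 + 2601) + 1275/2) - 42698 = (2601 + √2602 + 1275/2) - 42698 = (6477/2 + √2602) - 42698 = -78919/2 + √2602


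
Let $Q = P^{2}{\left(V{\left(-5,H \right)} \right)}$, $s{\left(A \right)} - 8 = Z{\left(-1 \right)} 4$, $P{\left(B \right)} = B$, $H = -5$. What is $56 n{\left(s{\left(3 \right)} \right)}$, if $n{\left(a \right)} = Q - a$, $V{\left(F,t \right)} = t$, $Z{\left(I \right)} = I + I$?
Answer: $1400$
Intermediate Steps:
$Z{\left(I \right)} = 2 I$
$s{\left(A \right)} = 0$ ($s{\left(A \right)} = 8 + 2 \left(-1\right) 4 = 8 - 8 = 0$)
$Q = 25$ ($Q = \left(-5\right)^{2} = 25$)
$n{\left(a \right)} = 25 - a$
$56 n{\left(s{\left(3 \right)} \right)} = 56 \left(25 - 0\right) = 56 \left(25 + 0\right) = 56 \cdot 25 = 1400$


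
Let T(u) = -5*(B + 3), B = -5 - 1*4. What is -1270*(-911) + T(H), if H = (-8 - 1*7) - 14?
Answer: 1157000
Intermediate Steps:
H = -29 (H = (-8 - 7) - 14 = -15 - 14 = -29)
B = -9 (B = -5 - 4 = -9)
T(u) = 30 (T(u) = -5*(-9 + 3) = -5*(-6) = 30)
-1270*(-911) + T(H) = -1270*(-911) + 30 = 1156970 + 30 = 1157000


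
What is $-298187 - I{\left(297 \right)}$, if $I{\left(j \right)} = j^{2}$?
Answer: $-386396$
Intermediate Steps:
$-298187 - I{\left(297 \right)} = -298187 - 297^{2} = -298187 - 88209 = -386396$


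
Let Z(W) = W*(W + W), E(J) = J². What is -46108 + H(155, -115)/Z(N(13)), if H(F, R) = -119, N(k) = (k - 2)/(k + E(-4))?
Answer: -11258215/242 ≈ -46522.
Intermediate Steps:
N(k) = (-2 + k)/(16 + k) (N(k) = (k - 2)/(k + (-4)²) = (-2 + k)/(k + 16) = (-2 + k)/(16 + k))
Z(W) = 2*W² (Z(W) = W*(2*W) = 2*W²)
-46108 + H(155, -115)/Z(N(13)) = -46108 - 119*(16 + 13)²/(2*(-2 + 13)²) = -46108 - 119/(2*(11/29)²) = -46108 - 119/(2*(121/841)) = -46108 - 119/242/841 = -46108 - 119*841/242 = -46108 - 100079/242 = -11258215/242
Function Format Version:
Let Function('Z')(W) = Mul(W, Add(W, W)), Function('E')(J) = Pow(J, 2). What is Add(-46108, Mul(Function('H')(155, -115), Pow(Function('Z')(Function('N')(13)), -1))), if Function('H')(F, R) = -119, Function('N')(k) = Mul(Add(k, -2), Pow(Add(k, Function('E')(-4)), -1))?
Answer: Rational(-11258215, 242) ≈ -46522.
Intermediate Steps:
Function('N')(k) = Mul(Pow(Add(16, k), -1), Add(-2, k)) (Function('N')(k) = Mul(Add(k, -2), Pow(Add(k, Pow(-4, 2)), -1)) = Mul(Add(-2, k), Pow(Add(k, 16), -1)) = Mul(Add(-2, k), Pow(Add(16, k), -1)) = Mul(Pow(Add(16, k), -1), Add(-2, k)))
Function('Z')(W) = Mul(2, Pow(W, 2)) (Function('Z')(W) = Mul(W, Mul(2, W)) = Mul(2, Pow(W, 2)))
Add(-46108, Mul(Function('H')(155, -115), Pow(Function('Z')(Function('N')(13)), -1))) = Add(-46108, Mul(-119, Pow(Mul(2, Pow(Mul(Pow(Add(16, 13), -1), Add(-2, 13)), 2)), -1))) = Add(-46108, Mul(-119, Pow(Mul(2, Pow(Mul(Pow(29, -1), 11), 2)), -1))) = Add(-46108, Mul(-119, Pow(Mul(2, Pow(Mul(Rational(1, 29), 11), 2)), -1))) = Add(-46108, Mul(-119, Pow(Mul(2, Pow(Rational(11, 29), 2)), -1))) = Add(-46108, Mul(-119, Pow(Mul(2, Rational(121, 841)), -1))) = Add(-46108, Mul(-119, Pow(Rational(242, 841), -1))) = Add(-46108, Mul(-119, Rational(841, 242))) = Add(-46108, Rational(-100079, 242)) = Rational(-11258215, 242)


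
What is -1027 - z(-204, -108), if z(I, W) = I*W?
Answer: -23059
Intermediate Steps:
-1027 - z(-204, -108) = -1027 - (-204)*(-108) = -1027 - 1*22032 = -1027 - 22032 = -23059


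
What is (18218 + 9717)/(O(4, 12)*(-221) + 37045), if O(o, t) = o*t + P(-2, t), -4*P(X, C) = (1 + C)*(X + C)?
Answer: 55870/67239 ≈ 0.83092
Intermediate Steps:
P(X, C) = -(1 + C)*(C + X)/4 (P(X, C) = -(1 + C)*(X + C)/4 = -(1 + C)*(C + X)/4)
O(o, t) = 1/2 - t**2/4 + t/4 + o*t (O(o, t) = o*t + (-t/4 - 1/4*(-2) - t**2/4 - 1/4*t*(-2)) = o*t + (-t/4 + 1/2 - t**2/4 + t/2) = o*t + (1/2 - t**2/4 + t/4) = 1/2 - t**2/4 + t/4 + o*t)
(18218 + 9717)/(O(4, 12)*(-221) + 37045) = (18218 + 9717)/((1/2 - 1/4*12**2 + (1/4)*12 + 4*12)*(-221) + 37045) = 27935/((1/2 - 1/4*144 + 3 + 48)*(-221) + 37045) = 27935/((1/2 - 36 + 3 + 48)*(-221) + 37045) = 27935/((31/2)*(-221) + 37045) = 27935/(-6851/2 + 37045) = 27935/(67239/2) = 27935*(2/67239) = 55870/67239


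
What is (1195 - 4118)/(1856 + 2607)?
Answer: -2923/4463 ≈ -0.65494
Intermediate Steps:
(1195 - 4118)/(1856 + 2607) = -2923/4463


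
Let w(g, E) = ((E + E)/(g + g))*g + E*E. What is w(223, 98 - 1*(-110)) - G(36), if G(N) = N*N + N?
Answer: 42140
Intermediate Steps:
G(N) = N + N² (G(N) = N² + N = N + N²)
w(g, E) = E + E² (w(g, E) = ((2*E)/((2*g)))*g + E² = ((2*E)*(1/(2*g)))*g + E² = (E/g)*g + E² = E + E²)
w(223, 98 - 1*(-110)) - G(36) = (98 - 1*(-110))*(1 + (98 - 1*(-110))) - 36*(1 + 36) = (98 + 110)*(1 + (98 + 110)) - 36*37 = 208*(1 + 208) - 1*1332 = 208*209 - 1332 = 43472 - 1332 = 42140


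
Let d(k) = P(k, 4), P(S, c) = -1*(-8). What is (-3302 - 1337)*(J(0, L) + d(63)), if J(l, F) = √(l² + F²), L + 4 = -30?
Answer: -194838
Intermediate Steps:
P(S, c) = 8
L = -34 (L = -4 - 30 = -34)
J(l, F) = √(F² + l²)
d(k) = 8
(-3302 - 1337)*(J(0, L) + d(63)) = (-3302 - 1337)*(√((-34)² + 0²) + 8) = -4639*(√(1156 + 0) + 8) = -4639*(√1156 + 8) = -4639*(34 + 8) = -4639*42 = -194838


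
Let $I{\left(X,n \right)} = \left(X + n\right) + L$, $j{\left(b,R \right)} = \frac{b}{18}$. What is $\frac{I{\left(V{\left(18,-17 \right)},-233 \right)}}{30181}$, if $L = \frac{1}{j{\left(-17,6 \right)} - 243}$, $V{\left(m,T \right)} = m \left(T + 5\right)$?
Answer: $- \frac{1971577}{132524771} \approx -0.014877$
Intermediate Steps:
$V{\left(m,T \right)} = m \left(5 + T\right)$
$j{\left(b,R \right)} = \frac{b}{18}$ ($j{\left(b,R \right)} = b \frac{1}{18} = \frac{b}{18}$)
$L = - \frac{18}{4391}$ ($L = \frac{1}{\frac{1}{18} \left(-17\right) - 243} = \frac{1}{- \frac{17}{18} - 243} = \frac{1}{- \frac{4391}{18}} = - \frac{18}{4391} \approx -0.0040993$)
$I{\left(X,n \right)} = - \frac{18}{4391} + X + n$ ($I{\left(X,n \right)} = \left(X + n\right) - \frac{18}{4391} = - \frac{18}{4391} + X + n$)
$\frac{I{\left(V{\left(18,-17 \right)},-233 \right)}}{30181} = \frac{- \frac{18}{4391} + 18 \left(5 - 17\right) - 233}{30181} = \left(- \frac{18}{4391} + 18 \left(-12\right) - 233\right) \frac{1}{30181} = \left(- \frac{18}{4391} - 216 - 233\right) \frac{1}{30181} = \left(- \frac{1971577}{4391}\right) \frac{1}{30181} = - \frac{1971577}{132524771}$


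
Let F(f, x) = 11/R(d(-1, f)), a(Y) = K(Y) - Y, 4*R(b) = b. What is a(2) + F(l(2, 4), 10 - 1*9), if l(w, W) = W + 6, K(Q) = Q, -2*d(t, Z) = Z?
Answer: -44/5 ≈ -8.8000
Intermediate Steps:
d(t, Z) = -Z/2
l(w, W) = 6 + W
R(b) = b/4
a(Y) = 0 (a(Y) = Y - Y = 0)
F(f, x) = -88/f (F(f, x) = 11/(((-f/2)/4)) = 11/((-f/8)) = 11*(-8/f) = -88/f)
a(2) + F(l(2, 4), 10 - 1*9) = 0 - 88/(6 + 4) = 0 - 88/10 = 0 - 88*⅒ = 0 - 44/5 = -44/5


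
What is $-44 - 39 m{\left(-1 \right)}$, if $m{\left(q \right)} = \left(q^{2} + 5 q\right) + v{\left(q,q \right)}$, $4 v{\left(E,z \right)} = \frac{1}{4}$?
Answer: $\frac{1753}{16} \approx 109.56$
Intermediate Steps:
$v{\left(E,z \right)} = \frac{1}{16}$ ($v{\left(E,z \right)} = \frac{1}{4 \cdot 4} = \frac{1}{4} \cdot \frac{1}{4} = \frac{1}{16}$)
$m{\left(q \right)} = \frac{1}{16} + q^{2} + 5 q$ ($m{\left(q \right)} = \left(q^{2} + 5 q\right) + \frac{1}{16} = \frac{1}{16} + q^{2} + 5 q$)
$-44 - 39 m{\left(-1 \right)} = -44 - 39 \left(\frac{1}{16} + \left(-1\right)^{2} + 5 \left(-1\right)\right) = -44 - 39 \left(\frac{1}{16} + 1 - 5\right) = -44 - - \frac{2457}{16} = -44 + \frac{2457}{16} = \frac{1753}{16}$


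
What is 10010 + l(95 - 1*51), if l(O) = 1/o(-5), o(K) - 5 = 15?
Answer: 200201/20 ≈ 10010.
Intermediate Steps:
o(K) = 20 (o(K) = 5 + 15 = 20)
l(O) = 1/20
10010 + l(95 - 1*51) = 10010 + 1/20 = 200201/20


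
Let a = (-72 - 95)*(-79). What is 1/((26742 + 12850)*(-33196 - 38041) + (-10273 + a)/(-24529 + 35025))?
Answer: -1312/3700384878483 ≈ -3.5456e-10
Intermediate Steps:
a = 13193 (a = -167*(-79) = 13193)
1/((26742 + 12850)*(-33196 - 38041) + (-10273 + a)/(-24529 + 35025)) = 1/((26742 + 12850)*(-33196 - 38041) + (-10273 + 13193)/(-24529 + 35025)) = 1/(39592*(-71237) + 2920/10496) = 1/(-2820415304 + 2920*(1/10496)) = 1/(-2820415304 + 365/1312) = 1/(-3700384878483/1312) = -1312/3700384878483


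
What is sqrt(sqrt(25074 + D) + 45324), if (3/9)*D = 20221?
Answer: sqrt(45324 + sqrt(85737)) ≈ 213.58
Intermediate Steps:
D = 60663 (D = 3*20221 = 60663)
sqrt(sqrt(25074 + D) + 45324) = sqrt(sqrt(25074 + 60663) + 45324) = sqrt(sqrt(85737) + 45324) = sqrt(45324 + sqrt(85737))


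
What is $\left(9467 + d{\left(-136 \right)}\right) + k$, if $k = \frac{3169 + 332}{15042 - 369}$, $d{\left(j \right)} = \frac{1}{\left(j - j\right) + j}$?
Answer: $\frac{6297375013}{665176} \approx 9467.2$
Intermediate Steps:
$d{\left(j \right)} = \frac{1}{j}$ ($d{\left(j \right)} = \frac{1}{0 + j} = \frac{1}{j}$)
$k = \frac{1167}{4891}$ ($k = \frac{3501}{14673} = 3501 \cdot \frac{1}{14673} = \frac{1167}{4891} \approx 0.2386$)
$\left(9467 + d{\left(-136 \right)}\right) + k = \left(9467 + \frac{1}{-136}\right) + \frac{1167}{4891} = \left(9467 - \frac{1}{136}\right) + \frac{1167}{4891} = \frac{1287511}{136} + \frac{1167}{4891} = \frac{6297375013}{665176}$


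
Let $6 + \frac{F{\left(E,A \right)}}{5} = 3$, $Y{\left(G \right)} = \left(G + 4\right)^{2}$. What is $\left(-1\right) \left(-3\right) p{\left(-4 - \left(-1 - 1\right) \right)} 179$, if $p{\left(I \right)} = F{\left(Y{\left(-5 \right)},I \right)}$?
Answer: $-8055$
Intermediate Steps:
$Y{\left(G \right)} = \left(4 + G\right)^{2}$
$F{\left(E,A \right)} = -15$ ($F{\left(E,A \right)} = -30 + 5 \cdot 3 = -30 + 15 = -15$)
$p{\left(I \right)} = -15$
$\left(-1\right) \left(-3\right) p{\left(-4 - \left(-1 - 1\right) \right)} 179 = \left(-1\right) \left(-3\right) \left(-15\right) 179 = 3 \left(-15\right) 179 = \left(-45\right) 179 = -8055$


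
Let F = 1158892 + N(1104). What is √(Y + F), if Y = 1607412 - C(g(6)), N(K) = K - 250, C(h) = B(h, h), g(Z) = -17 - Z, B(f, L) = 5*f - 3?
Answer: 2*√691819 ≈ 1663.5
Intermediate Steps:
B(f, L) = -3 + 5*f
C(h) = -3 + 5*h
N(K) = -250 + K
F = 1159746 (F = 1158892 + (-250 + 1104) = 1158892 + 854 = 1159746)
Y = 1607530 (Y = 1607412 - (-3 + 5*(-17 - 1*6)) = 1607412 - (-3 + 5*(-17 - 6)) = 1607412 - (-3 + 5*(-23)) = 1607412 - (-3 - 115) = 1607412 - 1*(-118) = 1607412 + 118 = 1607530)
√(Y + F) = √(1607530 + 1159746) = √2767276 = 2*√691819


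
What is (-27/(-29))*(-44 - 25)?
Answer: -1863/29 ≈ -64.241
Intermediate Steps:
(-27/(-29))*(-44 - 25) = -27*(-1/29)*(-69) = (27/29)*(-69) = -1863/29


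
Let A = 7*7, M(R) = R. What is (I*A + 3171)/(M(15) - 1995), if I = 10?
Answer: -3661/1980 ≈ -1.8490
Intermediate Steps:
A = 49
(I*A + 3171)/(M(15) - 1995) = (10*49 + 3171)/(15 - 1995) = (490 + 3171)/(-1980) = 3661*(-1/1980) = -3661/1980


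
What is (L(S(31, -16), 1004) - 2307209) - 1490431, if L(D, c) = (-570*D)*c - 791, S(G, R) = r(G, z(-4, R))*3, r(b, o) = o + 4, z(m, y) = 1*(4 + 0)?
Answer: -17533151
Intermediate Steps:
z(m, y) = 4 (z(m, y) = 1*4 = 4)
r(b, o) = 4 + o
S(G, R) = 24 (S(G, R) = (4 + 4)*3 = 8*3 = 24)
L(D, c) = -791 - 570*D*c (L(D, c) = -570*D*c - 791 = -791 - 570*D*c)
(L(S(31, -16), 1004) - 2307209) - 1490431 = ((-791 - 570*24*1004) - 2307209) - 1490431 = ((-791 - 13734720) - 2307209) - 1490431 = (-13735511 - 2307209) - 1490431 = -16042720 - 1490431 = -17533151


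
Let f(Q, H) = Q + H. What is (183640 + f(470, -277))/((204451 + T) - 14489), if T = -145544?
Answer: 183833/44418 ≈ 4.1387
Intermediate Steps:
f(Q, H) = H + Q
(183640 + f(470, -277))/((204451 + T) - 14489) = (183640 + (-277 + 470))/((204451 - 145544) - 14489) = (183640 + 193)/(58907 - 14489) = 183833/44418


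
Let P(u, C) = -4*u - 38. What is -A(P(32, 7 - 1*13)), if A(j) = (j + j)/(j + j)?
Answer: -1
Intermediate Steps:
P(u, C) = -38 - 4*u
A(j) = 1 (A(j) = (2*j)/((2*j)) = (2*j)*(1/(2*j)) = 1)
-A(P(32, 7 - 1*13)) = -1*1 = -1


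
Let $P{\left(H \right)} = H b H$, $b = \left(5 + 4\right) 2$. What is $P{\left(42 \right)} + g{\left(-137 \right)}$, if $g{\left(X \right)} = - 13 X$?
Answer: $33533$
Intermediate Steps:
$b = 18$ ($b = 9 \cdot 2 = 18$)
$P{\left(H \right)} = 18 H^{2}$ ($P{\left(H \right)} = H 18 H = 18 H H = 18 H^{2}$)
$P{\left(42 \right)} + g{\left(-137 \right)} = 18 \cdot 42^{2} - -1781 = 18 \cdot 1764 + 1781 = 31752 + 1781 = 33533$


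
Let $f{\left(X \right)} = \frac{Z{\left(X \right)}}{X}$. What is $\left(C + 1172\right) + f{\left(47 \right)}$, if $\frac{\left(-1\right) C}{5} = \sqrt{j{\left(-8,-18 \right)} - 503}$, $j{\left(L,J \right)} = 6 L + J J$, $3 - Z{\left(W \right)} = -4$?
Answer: $\frac{55091}{47} - 5 i \sqrt{227} \approx 1172.1 - 75.333 i$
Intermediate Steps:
$Z{\left(W \right)} = 7$ ($Z{\left(W \right)} = 3 - -4 = 3 + 4 = 7$)
$j{\left(L,J \right)} = J^{2} + 6 L$ ($j{\left(L,J \right)} = 6 L + J^{2} = J^{2} + 6 L$)
$f{\left(X \right)} = \frac{7}{X}$
$C = - 5 i \sqrt{227}$ ($C = - 5 \sqrt{\left(\left(-18\right)^{2} + 6 \left(-8\right)\right) - 503} = - 5 \sqrt{\left(324 - 48\right) - 503} = - 5 \sqrt{276 - 503} = - 5 \sqrt{-227} = - 5 i \sqrt{227} \approx - 75.333 i$)
$\left(C + 1172\right) + f{\left(47 \right)} = \left(- 5 i \sqrt{227} + 1172\right) + \frac{7}{47} = \left(1172 - 5 i \sqrt{227}\right) + 7 \cdot \frac{1}{47} = \left(1172 - 5 i \sqrt{227}\right) + \frac{7}{47} = \frac{55091}{47} - 5 i \sqrt{227}$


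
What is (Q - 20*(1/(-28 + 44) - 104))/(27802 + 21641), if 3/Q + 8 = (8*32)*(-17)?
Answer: 9063347/215571480 ≈ 0.042043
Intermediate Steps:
Q = -3/4360 (Q = 3/(-8 + (8*32)*(-17)) = 3/(-8 + 256*(-17)) = 3/(-8 - 4352) = 3/(-4360) = 3*(-1/4360) = -3/4360 ≈ -0.00068807)
(Q - 20*(1/(-28 + 44) - 104))/(27802 + 21641) = (-3/4360 - 20*(1/(-28 + 44) - 104))/(27802 + 21641) = (-3/4360 - 20*(1/16 - 104))/49443 = (-3/4360 - 20*(1/16 - 104))*(1/49443) = (-3/4360 - 20*(-1663/16))*(1/49443) = (-3/4360 + 8315/4)*(1/49443) = (9063347/4360)*(1/49443) = 9063347/215571480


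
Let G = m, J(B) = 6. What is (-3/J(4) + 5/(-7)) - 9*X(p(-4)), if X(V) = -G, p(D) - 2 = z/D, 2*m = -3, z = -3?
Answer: -103/7 ≈ -14.714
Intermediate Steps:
m = -3/2 (m = (½)*(-3) = -3/2 ≈ -1.5000)
G = -3/2 ≈ -1.5000
p(D) = 2 - 3/D
X(V) = 3/2 (X(V) = -1*(-3/2) = 3/2)
(-3/J(4) + 5/(-7)) - 9*X(p(-4)) = (-3/6 + 5/(-7)) - 9*3/2 = (-3*⅙ + 5*(-⅐)) - 27/2 = (-½ - 5/7) - 27/2 = -17/14 - 27/2 = -103/7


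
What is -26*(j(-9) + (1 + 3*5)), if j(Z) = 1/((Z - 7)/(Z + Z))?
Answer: -1781/4 ≈ -445.25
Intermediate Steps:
j(Z) = 2*Z/(-7 + Z) (j(Z) = 1/((-7 + Z)/((2*Z))) = 1/((-7 + Z)*(1/(2*Z))) = 1/((-7 + Z)/(2*Z)) = 2*Z/(-7 + Z))
-26*(j(-9) + (1 + 3*5)) = -26*(2*(-9)/(-7 - 9) + (1 + 3*5)) = -26*(2*(-9)/(-16) + (1 + 15)) = -26*(2*(-9)*(-1/16) + 16) = -26*(9/8 + 16) = -26*137/8 = -1781/4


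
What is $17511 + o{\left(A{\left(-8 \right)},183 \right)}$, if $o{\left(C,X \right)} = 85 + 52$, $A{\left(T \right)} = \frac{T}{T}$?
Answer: $17648$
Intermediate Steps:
$A{\left(T \right)} = 1$
$o{\left(C,X \right)} = 137$
$17511 + o{\left(A{\left(-8 \right)},183 \right)} = 17511 + 137 = 17648$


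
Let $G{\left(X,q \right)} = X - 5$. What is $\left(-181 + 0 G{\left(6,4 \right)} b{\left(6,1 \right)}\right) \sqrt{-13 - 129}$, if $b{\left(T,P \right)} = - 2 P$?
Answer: $- 181 i \sqrt{142} \approx - 2156.9 i$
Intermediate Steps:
$G{\left(X,q \right)} = -5 + X$
$\left(-181 + 0 G{\left(6,4 \right)} b{\left(6,1 \right)}\right) \sqrt{-13 - 129} = \left(-181 + 0 \left(-5 + 6\right) \left(\left(-2\right) 1\right)\right) \sqrt{-13 - 129} = \left(-181 + 0 \cdot 1 \left(-2\right)\right) \sqrt{-142} = \left(-181 + 0 \left(-2\right)\right) i \sqrt{142} = \left(-181 + 0\right) i \sqrt{142} = - 181 i \sqrt{142}$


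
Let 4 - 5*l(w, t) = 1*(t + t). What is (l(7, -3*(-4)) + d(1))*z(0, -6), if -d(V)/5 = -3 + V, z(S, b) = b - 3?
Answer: -54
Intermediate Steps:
z(S, b) = -3 + b
l(w, t) = ⅘ - 2*t/5 (l(w, t) = ⅘ - (t + t)/5 = ⅘ - 2*t/5)
d(V) = 15 - 5*V (d(V) = -5*(-3 + V) = 15 - 5*V)
(l(7, -3*(-4)) + d(1))*z(0, -6) = ((⅘ - (-6)*(-4)/5) + (15 - 5*1))*(-3 - 6) = ((⅘ - ⅖*12) + (15 - 5))*(-9) = ((⅘ - 24/5) + 10)*(-9) = (-4 + 10)*(-9) = 6*(-9) = -54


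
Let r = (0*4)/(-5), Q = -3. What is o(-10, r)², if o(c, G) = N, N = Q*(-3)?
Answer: 81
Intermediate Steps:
r = 0 (r = 0*(-⅕) = 0)
N = 9 (N = -3*(-3) = 9)
o(c, G) = 9
o(-10, r)² = 9² = 81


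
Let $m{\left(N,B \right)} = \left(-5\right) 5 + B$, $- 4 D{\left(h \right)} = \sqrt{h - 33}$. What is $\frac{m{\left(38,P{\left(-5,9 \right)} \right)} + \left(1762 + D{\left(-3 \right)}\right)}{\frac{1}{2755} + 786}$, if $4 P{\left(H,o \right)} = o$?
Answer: $\frac{19166535}{8661724} - \frac{8265 i}{4330862} \approx 2.2128 - 0.0019084 i$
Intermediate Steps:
$D{\left(h \right)} = - \frac{\sqrt{-33 + h}}{4}$ ($D{\left(h \right)} = - \frac{\sqrt{h - 33}}{4} = - \frac{\sqrt{-33 + h}}{4}$)
$P{\left(H,o \right)} = \frac{o}{4}$
$m{\left(N,B \right)} = -25 + B$
$\frac{m{\left(38,P{\left(-5,9 \right)} \right)} + \left(1762 + D{\left(-3 \right)}\right)}{\frac{1}{2755} + 786} = \frac{\left(-25 + \frac{1}{4} \cdot 9\right) + \left(1762 - \frac{\sqrt{-33 - 3}}{4}\right)}{\frac{1}{2755} + 786} = \frac{\left(-25 + \frac{9}{4}\right) + \left(1762 - \frac{\sqrt{-36}}{4}\right)}{\frac{1}{2755} + 786} = \frac{- \frac{91}{4} + \left(1762 - \frac{6 i}{4}\right)}{\frac{2165431}{2755}} = \left(- \frac{91}{4} + \left(1762 - \frac{3 i}{2}\right)\right) \frac{2755}{2165431} = \left(\frac{6957}{4} - \frac{3 i}{2}\right) \frac{2755}{2165431} = \frac{19166535}{8661724} - \frac{8265 i}{4330862}$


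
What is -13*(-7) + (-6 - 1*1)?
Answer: 84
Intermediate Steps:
-13*(-7) + (-6 - 1*1) = 91 + (-6 - 1) = 91 - 7 = 84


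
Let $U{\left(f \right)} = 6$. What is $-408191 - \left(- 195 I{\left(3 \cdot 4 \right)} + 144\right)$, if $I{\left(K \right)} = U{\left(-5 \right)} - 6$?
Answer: $-408335$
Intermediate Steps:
$I{\left(K \right)} = 0$ ($I{\left(K \right)} = 6 - 6 = 0$)
$-408191 - \left(- 195 I{\left(3 \cdot 4 \right)} + 144\right) = -408191 - \left(\left(-195\right) 0 + 144\right) = -408191 - \left(0 + 144\right) = -408191 - 144 = -408335$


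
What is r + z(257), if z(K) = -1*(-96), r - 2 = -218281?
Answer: -218183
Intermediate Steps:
r = -218279 (r = 2 - 218281 = -218279)
z(K) = 96
r + z(257) = -218279 + 96 = -218183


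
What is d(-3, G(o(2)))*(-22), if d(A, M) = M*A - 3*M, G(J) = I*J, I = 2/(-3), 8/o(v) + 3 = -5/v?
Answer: 128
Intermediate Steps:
o(v) = 8/(-3 - 5/v)
I = -⅔ (I = 2*(-⅓) = -⅔ ≈ -0.66667)
G(J) = -2*J/3
d(A, M) = -3*M + A*M (d(A, M) = A*M - 3*M = -3*M + A*M)
d(-3, G(o(2)))*(-22) = ((-(-16)*2/(3*(5 + 3*2)))*(-3 - 3))*(-22) = (-(-16)*2/(3*(5 + 6))*(-6))*(-22) = (-(-16)*2/(3*11)*(-6))*(-22) = (-⅔*(-16/11)*(-6))*(-22) = ((32/33)*(-6))*(-22) = -64/11*(-22) = 128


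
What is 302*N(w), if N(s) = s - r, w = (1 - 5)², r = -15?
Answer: 9362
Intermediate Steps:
w = 16 (w = (-4)² = 16)
N(s) = 15 + s (N(s) = s - 1*(-15) = s + 15 = 15 + s)
302*N(w) = 302*(15 + 16) = 302*31 = 9362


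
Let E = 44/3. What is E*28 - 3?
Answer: 1223/3 ≈ 407.67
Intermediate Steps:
E = 44/3 (E = 44*(1/3) = 44/3 ≈ 14.667)
E*28 - 3 = (44/3)*28 - 3 = 1232/3 - 3 = 1223/3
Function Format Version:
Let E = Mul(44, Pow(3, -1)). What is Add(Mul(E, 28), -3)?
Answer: Rational(1223, 3) ≈ 407.67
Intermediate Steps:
E = Rational(44, 3) (E = Mul(44, Rational(1, 3)) = Rational(44, 3) ≈ 14.667)
Add(Mul(E, 28), -3) = Add(Mul(Rational(44, 3), 28), -3) = Add(Rational(1232, 3), -3) = Rational(1223, 3)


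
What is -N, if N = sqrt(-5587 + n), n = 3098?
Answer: -I*sqrt(2489) ≈ -49.89*I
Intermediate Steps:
N = I*sqrt(2489) (N = sqrt(-5587 + 3098) = sqrt(-2489) = I*sqrt(2489) ≈ 49.89*I)
-N = -I*sqrt(2489)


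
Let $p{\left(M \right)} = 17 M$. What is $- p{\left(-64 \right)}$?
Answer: $1088$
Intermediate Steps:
$- p{\left(-64 \right)} = - 17 \left(-64\right) = \left(-1\right) \left(-1088\right) = 1088$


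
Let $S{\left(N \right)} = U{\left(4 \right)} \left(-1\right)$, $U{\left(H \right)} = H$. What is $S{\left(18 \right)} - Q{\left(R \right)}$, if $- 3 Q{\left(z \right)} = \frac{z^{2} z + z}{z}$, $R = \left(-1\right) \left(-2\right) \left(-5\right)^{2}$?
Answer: $\frac{2489}{3} \approx 829.67$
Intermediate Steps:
$R = 50$ ($R = 2 \cdot 25 = 50$)
$S{\left(N \right)} = -4$ ($S{\left(N \right)} = 4 \left(-1\right) = -4$)
$Q{\left(z \right)} = - \frac{z + z^{3}}{3 z}$ ($Q{\left(z \right)} = - \frac{\left(z^{2} z + z\right) \frac{1}{z}}{3} = - \frac{\left(z^{3} + z\right) \frac{1}{z}}{3} = - \frac{\left(z + z^{3}\right) \frac{1}{z}}{3} = - \frac{\frac{1}{z} \left(z + z^{3}\right)}{3} = - \frac{z + z^{3}}{3 z}$)
$S{\left(18 \right)} - Q{\left(R \right)} = -4 - \left(- \frac{1}{3} - \frac{50^{2}}{3}\right) = -4 - \left(- \frac{1}{3} - \frac{2500}{3}\right) = -4 - - \frac{2501}{3} = -4 + \frac{2501}{3} = \frac{2489}{3}$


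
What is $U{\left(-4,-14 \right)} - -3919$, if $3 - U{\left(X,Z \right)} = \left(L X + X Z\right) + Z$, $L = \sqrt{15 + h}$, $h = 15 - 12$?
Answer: $3880 + 12 \sqrt{2} \approx 3897.0$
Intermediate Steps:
$h = 3$
$L = 3 \sqrt{2}$ ($L = \sqrt{15 + 3} = \sqrt{18} = 3 \sqrt{2} \approx 4.2426$)
$U{\left(X,Z \right)} = 3 - Z - X Z - 3 X \sqrt{2}$ ($U{\left(X,Z \right)} = 3 - \left(\left(3 \sqrt{2} X + X Z\right) + Z\right) = 3 - \left(\left(3 X \sqrt{2} + X Z\right) + Z\right) = 3 - \left(\left(X Z + 3 X \sqrt{2}\right) + Z\right) = 3 - \left(Z + X Z + 3 X \sqrt{2}\right) = 3 - Z - X Z - 3 X \sqrt{2}$)
$U{\left(-4,-14 \right)} - -3919 = \left(3 - -14 - \left(-4\right) \left(-14\right) - - 12 \sqrt{2}\right) - -3919 = \left(3 + 14 - 56 + 12 \sqrt{2}\right) + 3919 = \left(-39 + 12 \sqrt{2}\right) + 3919 = 3880 + 12 \sqrt{2}$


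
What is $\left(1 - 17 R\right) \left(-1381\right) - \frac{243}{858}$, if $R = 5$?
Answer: $\frac{33177063}{286} \approx 1.16 \cdot 10^{5}$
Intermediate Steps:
$\left(1 - 17 R\right) \left(-1381\right) - \frac{243}{858} = \left(1 - 85\right) \left(-1381\right) - \frac{243}{858} = \left(1 - 85\right) \left(-1381\right) - \frac{81}{286} = \left(-84\right) \left(-1381\right) - \frac{81}{286} = 116004 - \frac{81}{286} = \frac{33177063}{286}$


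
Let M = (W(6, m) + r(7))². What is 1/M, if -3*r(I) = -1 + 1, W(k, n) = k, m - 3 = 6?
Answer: 1/36 ≈ 0.027778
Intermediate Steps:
m = 9 (m = 3 + 6 = 9)
r(I) = 0 (r(I) = -(-1 + 1)/3 = -⅓*0 = 0)
M = 36 (M = (6 + 0)² = 6² = 36)
1/M = 1/36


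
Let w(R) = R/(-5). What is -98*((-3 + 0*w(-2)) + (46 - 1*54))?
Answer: 1078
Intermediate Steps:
w(R) = -R/5 (w(R) = R*(-⅕) = -R/5)
-98*((-3 + 0*w(-2)) + (46 - 1*54)) = -98*((-3 + 0*(-⅕*(-2))) + (46 - 1*54)) = -98*((-3 + 0*(⅖)) + (46 - 54)) = -98*((-3 + 0) - 8) = -98*(-3 - 8) = -98*(-11) = 1078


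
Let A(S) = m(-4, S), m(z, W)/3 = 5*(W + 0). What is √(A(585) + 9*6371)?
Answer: 3*√7346 ≈ 257.13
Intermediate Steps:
m(z, W) = 15*W (m(z, W) = 3*(5*(W + 0)) = 3*(5*W) = 15*W)
A(S) = 15*S
√(A(585) + 9*6371) = √(15*585 + 9*6371) = √(8775 + 57339) = √66114 = 3*√7346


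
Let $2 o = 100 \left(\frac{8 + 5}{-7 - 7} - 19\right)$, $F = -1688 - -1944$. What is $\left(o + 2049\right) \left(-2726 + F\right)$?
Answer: $- \frac{18198960}{7} \approx -2.5999 \cdot 10^{6}$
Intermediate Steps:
$F = 256$ ($F = -1688 + 1944 = 256$)
$o = - \frac{6975}{7}$ ($o = \frac{100 \left(\frac{8 + 5}{-7 - 7} - 19\right)}{2} = \frac{100 \left(\frac{13}{-14} - 19\right)}{2} = \frac{100 \left(13 \left(- \frac{1}{14}\right) - 19\right)}{2} = \frac{100 \left(- \frac{13}{14} - 19\right)}{2} = \frac{100 \left(- \frac{279}{14}\right)}{2} = \frac{1}{2} \left(- \frac{13950}{7}\right) = - \frac{6975}{7} \approx -996.43$)
$\left(o + 2049\right) \left(-2726 + F\right) = \left(- \frac{6975}{7} + 2049\right) \left(-2726 + 256\right) = \frac{7368}{7} \left(-2470\right) = - \frac{18198960}{7}$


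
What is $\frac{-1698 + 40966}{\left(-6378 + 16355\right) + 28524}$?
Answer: $\frac{39268}{38501} \approx 1.0199$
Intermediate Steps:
$\frac{-1698 + 40966}{\left(-6378 + 16355\right) + 28524} = \frac{39268}{9977 + 28524} = \frac{39268}{38501}$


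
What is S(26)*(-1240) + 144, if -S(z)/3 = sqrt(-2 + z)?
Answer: 144 + 7440*sqrt(6) ≈ 18368.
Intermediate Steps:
S(z) = -3*sqrt(-2 + z)
S(26)*(-1240) + 144 = -3*sqrt(-2 + 26)*(-1240) + 144 = -6*sqrt(6)*(-1240) + 144 = 7440*sqrt(6) + 144 = 144 + 7440*sqrt(6)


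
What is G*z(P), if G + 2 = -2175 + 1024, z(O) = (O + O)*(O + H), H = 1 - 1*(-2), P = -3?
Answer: 0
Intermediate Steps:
H = 3 (H = 1 + 2 = 3)
z(O) = 2*O*(3 + O) (z(O) = (O + O)*(O + 3) = (2*O)*(3 + O) = 2*O*(3 + O))
G = -1153 (G = -2 + (-2175 + 1024) = -2 - 1151 = -1153)
G*z(P) = -2306*(-3)*(3 - 3) = -2306*(-3)*0 = -1153*0 = 0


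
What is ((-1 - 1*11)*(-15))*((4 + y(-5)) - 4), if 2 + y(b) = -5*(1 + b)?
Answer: 3240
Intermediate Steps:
y(b) = -7 - 5*b (y(b) = -2 - 5*(1 + b) = -2 + (-5 - 5*b) = -7 - 5*b)
((-1 - 1*11)*(-15))*((4 + y(-5)) - 4) = ((-1 - 1*11)*(-15))*((4 + (-7 - 5*(-5))) - 4) = ((-1 - 11)*(-15))*((4 + (-7 + 25)) - 4) = (-12*(-15))*((4 + 18) - 4) = 180*(22 - 4) = 180*18 = 3240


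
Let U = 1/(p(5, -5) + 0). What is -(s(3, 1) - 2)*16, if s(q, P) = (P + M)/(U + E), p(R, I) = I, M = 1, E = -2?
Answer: 512/11 ≈ 46.545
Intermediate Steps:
U = -⅕ (U = 1/(-5 + 0) = 1/(-5) = -⅕ ≈ -0.20000)
s(q, P) = -5/11 - 5*P/11 (s(q, P) = (P + 1)/(-⅕ - 2) = (1 + P)/(-11/5) = (1 + P)*(-5/11) = -5/11 - 5*P/11)
-(s(3, 1) - 2)*16 = -((-5/11 - 5/11*1) - 2)*16 = -((-5/11 - 5/11) - 2)*16 = -(-10/11 - 2)*16 = -(-32)*16/11 = -1*(-512/11) = 512/11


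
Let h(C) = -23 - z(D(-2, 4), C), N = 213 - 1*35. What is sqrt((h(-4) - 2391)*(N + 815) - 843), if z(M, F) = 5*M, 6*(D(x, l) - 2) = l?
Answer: I*sqrt(2411185) ≈ 1552.8*I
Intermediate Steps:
D(x, l) = 2 + l/6
N = 178 (N = 213 - 35 = 178)
h(C) = -109/3 (h(C) = -23 - 5*(2 + (1/6)*4) = -23 - 5*(2 + 2/3) = -23 - 5*8/3 = -23 - 1*40/3 = -23 - 40/3 = -109/3)
sqrt((h(-4) - 2391)*(N + 815) - 843) = sqrt((-109/3 - 2391)*(178 + 815) - 843) = sqrt(-7282/3*993 - 843) = sqrt(-2410342 - 843) = sqrt(-2411185) = I*sqrt(2411185)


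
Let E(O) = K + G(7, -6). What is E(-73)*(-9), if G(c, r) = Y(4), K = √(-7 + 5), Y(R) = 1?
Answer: -9 - 9*I*√2 ≈ -9.0 - 12.728*I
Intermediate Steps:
K = I*√2 (K = √(-2) = I*√2 ≈ 1.4142*I)
G(c, r) = 1
E(O) = 1 + I*√2 (E(O) = I*√2 + 1 = 1 + I*√2)
E(-73)*(-9) = (1 + I*√2)*(-9) = -9 - 9*I*√2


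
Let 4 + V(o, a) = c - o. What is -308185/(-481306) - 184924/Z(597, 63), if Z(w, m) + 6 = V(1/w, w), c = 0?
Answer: 7591120503829/410554018 ≈ 18490.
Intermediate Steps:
V(o, a) = -4 - o (V(o, a) = -4 + (0 - o) = -4 - o)
Z(w, m) = -10 - 1/w (Z(w, m) = -6 + (-4 - 1/w) = -10 - 1/w)
-308185/(-481306) - 184924/Z(597, 63) = -308185/(-481306) - 184924/(-10 - 1/597) = -308185*(-1/481306) - 184924/(-10 - 1*1/597) = 308185/481306 - 184924/(-10 - 1/597) = 308185/481306 - 184924/(-5971/597) = 308185/481306 - 184924*(-597/5971) = 308185/481306 + 110399628/5971 = 7591120503829/410554018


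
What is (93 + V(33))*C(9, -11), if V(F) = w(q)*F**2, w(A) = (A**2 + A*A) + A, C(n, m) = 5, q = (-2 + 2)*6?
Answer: 465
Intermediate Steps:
q = 0 (q = 0*6 = 0)
w(A) = A + 2*A**2 (w(A) = (A**2 + A**2) + A = 2*A**2 + A = A + 2*A**2)
V(F) = 0 (V(F) = (0*(1 + 2*0))*F**2 = (0*(1 + 0))*F**2 = (0*1)*F**2 = 0*F**2 = 0)
(93 + V(33))*C(9, -11) = (93 + 0)*5 = 93*5 = 465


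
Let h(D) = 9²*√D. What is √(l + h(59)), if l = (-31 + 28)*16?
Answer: √(-48 + 81*√59) ≈ 23.962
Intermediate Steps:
h(D) = 81*√D
l = -48 (l = -3*16 = -48)
√(l + h(59)) = √(-48 + 81*√59)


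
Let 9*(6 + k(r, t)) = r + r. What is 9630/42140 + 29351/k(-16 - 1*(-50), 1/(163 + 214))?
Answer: 39756411/2107 ≈ 18869.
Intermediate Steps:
k(r, t) = -6 + 2*r/9 (k(r, t) = -6 + (r + r)/9 = -6 + (2*r)/9 = -6 + 2*r/9)
9630/42140 + 29351/k(-16 - 1*(-50), 1/(163 + 214)) = 9630/42140 + 29351/(-6 + 2*(-16 - 1*(-50))/9) = 9630*(1/42140) + 29351/(-6 + 2*(-16 + 50)/9) = 963/4214 + 29351/(-6 + (2/9)*34) = 963/4214 + 29351/(-6 + 68/9) = 963/4214 + 29351/(14/9) = 963/4214 + 29351*(9/14) = 963/4214 + 37737/2 = 39756411/2107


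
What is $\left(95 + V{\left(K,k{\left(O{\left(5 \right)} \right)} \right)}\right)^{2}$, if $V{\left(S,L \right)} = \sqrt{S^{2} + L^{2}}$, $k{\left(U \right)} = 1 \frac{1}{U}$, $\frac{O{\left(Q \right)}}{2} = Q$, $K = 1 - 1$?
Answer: $\frac{904401}{100} \approx 9044.0$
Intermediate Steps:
$K = 0$
$O{\left(Q \right)} = 2 Q$
$k{\left(U \right)} = \frac{1}{U}$
$V{\left(S,L \right)} = \sqrt{L^{2} + S^{2}}$
$\left(95 + V{\left(K,k{\left(O{\left(5 \right)} \right)} \right)}\right)^{2} = \left(95 + \sqrt{\left(\frac{1}{2 \cdot 5}\right)^{2} + 0^{2}}\right)^{2} = \left(95 + \sqrt{\left(\frac{1}{10}\right)^{2} + 0}\right)^{2} = \left(95 + \sqrt{\frac{1}{100} + 0}\right)^{2} = \left(95 + \sqrt{\frac{1}{100}}\right)^{2} = \left(95 + \frac{1}{10}\right)^{2} = \left(\frac{951}{10}\right)^{2} = \frac{904401}{100}$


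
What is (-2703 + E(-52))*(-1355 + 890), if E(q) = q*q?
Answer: -465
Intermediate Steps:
E(q) = q**2
(-2703 + E(-52))*(-1355 + 890) = (-2703 + (-52)**2)*(-1355 + 890) = (-2703 + 2704)*(-465) = 1*(-465) = -465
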